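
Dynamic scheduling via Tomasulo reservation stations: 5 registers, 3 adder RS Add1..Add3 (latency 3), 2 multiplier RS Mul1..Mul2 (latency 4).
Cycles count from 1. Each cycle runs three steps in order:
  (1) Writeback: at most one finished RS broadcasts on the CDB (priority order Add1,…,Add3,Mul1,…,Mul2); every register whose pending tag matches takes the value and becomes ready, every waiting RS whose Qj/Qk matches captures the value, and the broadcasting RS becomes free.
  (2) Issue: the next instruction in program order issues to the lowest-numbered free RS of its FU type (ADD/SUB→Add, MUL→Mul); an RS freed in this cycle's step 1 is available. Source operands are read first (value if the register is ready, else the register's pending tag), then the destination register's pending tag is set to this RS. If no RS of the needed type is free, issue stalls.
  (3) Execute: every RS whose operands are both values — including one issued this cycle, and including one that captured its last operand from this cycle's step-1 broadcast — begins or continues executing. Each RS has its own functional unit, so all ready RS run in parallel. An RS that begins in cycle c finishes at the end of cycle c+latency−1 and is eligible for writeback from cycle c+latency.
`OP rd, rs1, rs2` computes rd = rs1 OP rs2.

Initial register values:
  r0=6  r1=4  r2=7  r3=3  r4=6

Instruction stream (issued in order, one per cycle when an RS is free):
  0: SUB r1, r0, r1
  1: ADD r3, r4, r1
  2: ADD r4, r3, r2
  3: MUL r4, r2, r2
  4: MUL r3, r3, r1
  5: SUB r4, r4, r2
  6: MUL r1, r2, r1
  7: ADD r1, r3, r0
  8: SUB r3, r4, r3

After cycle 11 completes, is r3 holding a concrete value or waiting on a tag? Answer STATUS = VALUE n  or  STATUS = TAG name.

STATUS = TAG Add3

c1: issue SUB r1<-Add1 | r0:6,r1:Add1,r2:7,r3:3,r4:6
c2: issue ADD r3<-Add2 | r0:6,r1:Add1,r2:7,r3:Add2,r4:6
c3: issue ADD r4<-Add3 | r0:6,r1:Add1,r2:7,r3:Add2,r4:Add3
c4: CDB Add1=2; issue MUL r4<-Mul1 | r0:6,r1:2,r2:7,r3:Add2,r4:Mul1
c5: issue MUL r3<-Mul2 | r0:6,r1:2,r2:7,r3:Mul2,r4:Mul1
c6: issue SUB r4<-Add1 | r0:6,r1:2,r2:7,r3:Mul2,r4:Add1
c7: CDB Add2=8; stall | r0:6,r1:2,r2:7,r3:Mul2,r4:Add1
c8: CDB Mul1=49; issue MUL r1<-Mul1 | r0:6,r1:Mul1,r2:7,r3:Mul2,r4:Add1
c9: issue ADD r1<-Add2 | r0:6,r1:Add2,r2:7,r3:Mul2,r4:Add1
c10: CDB Add3=15; issue SUB r3<-Add3 | r0:6,r1:Add2,r2:7,r3:Add3,r4:Add1
c11: CDB Add1=42 | r0:6,r1:Add2,r2:7,r3:Add3,r4:42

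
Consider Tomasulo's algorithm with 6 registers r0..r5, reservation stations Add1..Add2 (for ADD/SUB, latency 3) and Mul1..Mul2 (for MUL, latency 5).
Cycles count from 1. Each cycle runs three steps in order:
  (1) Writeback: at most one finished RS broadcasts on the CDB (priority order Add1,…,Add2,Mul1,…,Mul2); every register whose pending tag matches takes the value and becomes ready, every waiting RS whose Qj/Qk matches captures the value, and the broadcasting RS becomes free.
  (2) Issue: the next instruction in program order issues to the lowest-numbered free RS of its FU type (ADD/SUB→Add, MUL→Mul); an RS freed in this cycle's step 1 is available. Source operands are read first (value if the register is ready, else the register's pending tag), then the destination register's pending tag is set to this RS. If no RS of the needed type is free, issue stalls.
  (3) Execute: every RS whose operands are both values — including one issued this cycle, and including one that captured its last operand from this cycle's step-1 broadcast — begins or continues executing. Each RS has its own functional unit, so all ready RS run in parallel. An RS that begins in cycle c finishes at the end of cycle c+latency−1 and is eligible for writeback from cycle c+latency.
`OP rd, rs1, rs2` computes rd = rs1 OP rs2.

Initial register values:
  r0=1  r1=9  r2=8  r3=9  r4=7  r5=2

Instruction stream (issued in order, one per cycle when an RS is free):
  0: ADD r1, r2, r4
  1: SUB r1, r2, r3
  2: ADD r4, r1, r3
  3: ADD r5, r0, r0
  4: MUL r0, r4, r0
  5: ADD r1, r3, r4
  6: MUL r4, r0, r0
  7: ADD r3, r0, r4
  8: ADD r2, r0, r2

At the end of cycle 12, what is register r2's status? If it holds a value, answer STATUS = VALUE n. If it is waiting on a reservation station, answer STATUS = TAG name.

c1: issue ADD r1<-Add1 | r0:1,r1:Add1,r2:8,r3:9,r4:7,r5:2
c2: issue SUB r1<-Add2 | r0:1,r1:Add2,r2:8,r3:9,r4:7,r5:2
c3: stall | r0:1,r1:Add2,r2:8,r3:9,r4:7,r5:2
c4: CDB Add1=15; issue ADD r4<-Add1 | r0:1,r1:Add2,r2:8,r3:9,r4:Add1,r5:2
c5: CDB Add2=-1; issue ADD r5<-Add2 | r0:1,r1:-1,r2:8,r3:9,r4:Add1,r5:Add2
c6: issue MUL r0<-Mul1 | r0:Mul1,r1:-1,r2:8,r3:9,r4:Add1,r5:Add2
c7: stall | r0:Mul1,r1:-1,r2:8,r3:9,r4:Add1,r5:Add2
c8: CDB Add1=8; issue ADD r1<-Add1 | r0:Mul1,r1:Add1,r2:8,r3:9,r4:8,r5:Add2
c9: CDB Add2=2; issue MUL r4<-Mul2 | r0:Mul1,r1:Add1,r2:8,r3:9,r4:Mul2,r5:2
c10: issue ADD r3<-Add2 | r0:Mul1,r1:Add1,r2:8,r3:Add2,r4:Mul2,r5:2
c11: CDB Add1=17; issue ADD r2<-Add1 | r0:Mul1,r1:17,r2:Add1,r3:Add2,r4:Mul2,r5:2
c12: - | r0:Mul1,r1:17,r2:Add1,r3:Add2,r4:Mul2,r5:2

STATUS = TAG Add1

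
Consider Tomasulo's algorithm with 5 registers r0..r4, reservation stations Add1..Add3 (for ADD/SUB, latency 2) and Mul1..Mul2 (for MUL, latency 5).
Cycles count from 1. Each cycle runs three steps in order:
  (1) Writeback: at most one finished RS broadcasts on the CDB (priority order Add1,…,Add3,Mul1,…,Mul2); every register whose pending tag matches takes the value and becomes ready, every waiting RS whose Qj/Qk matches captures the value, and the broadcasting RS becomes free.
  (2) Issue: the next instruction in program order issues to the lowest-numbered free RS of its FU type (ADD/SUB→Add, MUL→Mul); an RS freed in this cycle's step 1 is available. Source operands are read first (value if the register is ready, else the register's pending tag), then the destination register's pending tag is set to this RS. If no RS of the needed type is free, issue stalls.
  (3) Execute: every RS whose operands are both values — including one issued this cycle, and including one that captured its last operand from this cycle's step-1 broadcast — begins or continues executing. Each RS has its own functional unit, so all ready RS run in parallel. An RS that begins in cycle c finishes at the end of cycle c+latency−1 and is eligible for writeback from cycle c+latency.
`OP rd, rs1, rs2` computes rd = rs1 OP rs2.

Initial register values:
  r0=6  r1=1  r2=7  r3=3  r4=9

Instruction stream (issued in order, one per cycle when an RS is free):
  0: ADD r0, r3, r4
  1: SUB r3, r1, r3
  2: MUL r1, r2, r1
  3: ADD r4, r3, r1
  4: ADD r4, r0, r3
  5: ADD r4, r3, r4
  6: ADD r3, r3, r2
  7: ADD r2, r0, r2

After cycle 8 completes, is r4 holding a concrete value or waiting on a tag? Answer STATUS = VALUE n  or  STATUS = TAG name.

STATUS = TAG Add3

c1: issue ADD r0<-Add1 | r0:Add1,r1:1,r2:7,r3:3,r4:9
c2: issue SUB r3<-Add2 | r0:Add1,r1:1,r2:7,r3:Add2,r4:9
c3: CDB Add1=12; issue MUL r1<-Mul1 | r0:12,r1:Mul1,r2:7,r3:Add2,r4:9
c4: CDB Add2=-2; issue ADD r4<-Add1 | r0:12,r1:Mul1,r2:7,r3:-2,r4:Add1
c5: issue ADD r4<-Add2 | r0:12,r1:Mul1,r2:7,r3:-2,r4:Add2
c6: issue ADD r4<-Add3 | r0:12,r1:Mul1,r2:7,r3:-2,r4:Add3
c7: CDB Add2=10; issue ADD r3<-Add2 | r0:12,r1:Mul1,r2:7,r3:Add2,r4:Add3
c8: CDB Mul1=7; stall | r0:12,r1:7,r2:7,r3:Add2,r4:Add3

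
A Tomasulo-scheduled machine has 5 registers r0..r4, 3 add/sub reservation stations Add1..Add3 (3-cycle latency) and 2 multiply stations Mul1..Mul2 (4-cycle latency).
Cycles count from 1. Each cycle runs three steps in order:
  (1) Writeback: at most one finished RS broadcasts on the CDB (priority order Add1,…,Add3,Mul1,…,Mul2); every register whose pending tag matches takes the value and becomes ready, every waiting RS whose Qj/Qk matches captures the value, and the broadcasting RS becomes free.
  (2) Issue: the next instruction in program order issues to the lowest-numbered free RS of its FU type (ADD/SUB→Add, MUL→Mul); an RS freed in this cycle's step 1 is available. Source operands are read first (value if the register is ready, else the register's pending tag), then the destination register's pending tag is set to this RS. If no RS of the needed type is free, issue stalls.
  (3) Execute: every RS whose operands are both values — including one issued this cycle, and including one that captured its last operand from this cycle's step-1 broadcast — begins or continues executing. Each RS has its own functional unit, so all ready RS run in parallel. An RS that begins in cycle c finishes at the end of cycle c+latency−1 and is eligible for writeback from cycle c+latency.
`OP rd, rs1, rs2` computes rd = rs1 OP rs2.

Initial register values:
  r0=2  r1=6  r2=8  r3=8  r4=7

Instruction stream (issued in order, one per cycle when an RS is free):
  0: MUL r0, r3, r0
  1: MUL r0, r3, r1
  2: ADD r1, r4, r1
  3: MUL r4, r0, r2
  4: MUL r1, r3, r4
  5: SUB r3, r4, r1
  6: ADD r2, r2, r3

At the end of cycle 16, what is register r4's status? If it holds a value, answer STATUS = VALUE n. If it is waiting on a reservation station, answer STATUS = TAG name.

cycle 1: issue MUL r0<-Mul1 // r0:Mul1,r1:6,r2:8,r3:8,r4:7
cycle 2: issue MUL r0<-Mul2 // r0:Mul2,r1:6,r2:8,r3:8,r4:7
cycle 3: issue ADD r1<-Add1 // r0:Mul2,r1:Add1,r2:8,r3:8,r4:7
cycle 4: stall // r0:Mul2,r1:Add1,r2:8,r3:8,r4:7
cycle 5: CDB Mul1=16; issue MUL r4<-Mul1 // r0:Mul2,r1:Add1,r2:8,r3:8,r4:Mul1
cycle 6: CDB Add1=13; stall // r0:Mul2,r1:13,r2:8,r3:8,r4:Mul1
cycle 7: CDB Mul2=48; issue MUL r1<-Mul2 // r0:48,r1:Mul2,r2:8,r3:8,r4:Mul1
cycle 8: issue SUB r3<-Add1 // r0:48,r1:Mul2,r2:8,r3:Add1,r4:Mul1
cycle 9: issue ADD r2<-Add2 // r0:48,r1:Mul2,r2:Add2,r3:Add1,r4:Mul1
cycle 10: - // r0:48,r1:Mul2,r2:Add2,r3:Add1,r4:Mul1
cycle 11: CDB Mul1=384 // r0:48,r1:Mul2,r2:Add2,r3:Add1,r4:384
cycle 12: - // r0:48,r1:Mul2,r2:Add2,r3:Add1,r4:384
cycle 13: - // r0:48,r1:Mul2,r2:Add2,r3:Add1,r4:384
cycle 14: - // r0:48,r1:Mul2,r2:Add2,r3:Add1,r4:384
cycle 15: CDB Mul2=3072 // r0:48,r1:3072,r2:Add2,r3:Add1,r4:384
cycle 16: - // r0:48,r1:3072,r2:Add2,r3:Add1,r4:384

STATUS = VALUE 384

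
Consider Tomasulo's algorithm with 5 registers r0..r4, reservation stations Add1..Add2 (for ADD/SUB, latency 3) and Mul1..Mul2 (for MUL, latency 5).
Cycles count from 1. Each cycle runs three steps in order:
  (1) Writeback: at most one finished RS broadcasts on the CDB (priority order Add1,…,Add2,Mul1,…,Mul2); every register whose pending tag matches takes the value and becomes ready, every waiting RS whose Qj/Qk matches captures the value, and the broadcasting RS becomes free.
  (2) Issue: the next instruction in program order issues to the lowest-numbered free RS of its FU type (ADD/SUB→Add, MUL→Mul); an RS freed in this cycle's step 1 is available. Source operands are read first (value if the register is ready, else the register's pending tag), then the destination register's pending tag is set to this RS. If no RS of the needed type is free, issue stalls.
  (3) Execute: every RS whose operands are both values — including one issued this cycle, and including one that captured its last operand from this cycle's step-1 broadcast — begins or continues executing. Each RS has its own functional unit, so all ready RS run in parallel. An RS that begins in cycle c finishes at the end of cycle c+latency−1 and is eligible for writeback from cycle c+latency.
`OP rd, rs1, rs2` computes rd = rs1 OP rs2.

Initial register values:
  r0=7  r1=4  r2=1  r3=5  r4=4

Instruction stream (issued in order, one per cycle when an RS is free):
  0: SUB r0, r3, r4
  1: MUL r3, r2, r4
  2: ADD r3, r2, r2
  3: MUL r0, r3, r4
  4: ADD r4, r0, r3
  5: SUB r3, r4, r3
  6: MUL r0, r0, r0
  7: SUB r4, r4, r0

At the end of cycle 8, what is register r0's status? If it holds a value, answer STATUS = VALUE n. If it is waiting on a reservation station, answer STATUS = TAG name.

c1: issue SUB r0<-Add1 | r0:Add1,r1:4,r2:1,r3:5,r4:4
c2: issue MUL r3<-Mul1 | r0:Add1,r1:4,r2:1,r3:Mul1,r4:4
c3: issue ADD r3<-Add2 | r0:Add1,r1:4,r2:1,r3:Add2,r4:4
c4: CDB Add1=1; issue MUL r0<-Mul2 | r0:Mul2,r1:4,r2:1,r3:Add2,r4:4
c5: issue ADD r4<-Add1 | r0:Mul2,r1:4,r2:1,r3:Add2,r4:Add1
c6: CDB Add2=2; issue SUB r3<-Add2 | r0:Mul2,r1:4,r2:1,r3:Add2,r4:Add1
c7: CDB Mul1=4; issue MUL r0<-Mul1 | r0:Mul1,r1:4,r2:1,r3:Add2,r4:Add1
c8: stall | r0:Mul1,r1:4,r2:1,r3:Add2,r4:Add1

STATUS = TAG Mul1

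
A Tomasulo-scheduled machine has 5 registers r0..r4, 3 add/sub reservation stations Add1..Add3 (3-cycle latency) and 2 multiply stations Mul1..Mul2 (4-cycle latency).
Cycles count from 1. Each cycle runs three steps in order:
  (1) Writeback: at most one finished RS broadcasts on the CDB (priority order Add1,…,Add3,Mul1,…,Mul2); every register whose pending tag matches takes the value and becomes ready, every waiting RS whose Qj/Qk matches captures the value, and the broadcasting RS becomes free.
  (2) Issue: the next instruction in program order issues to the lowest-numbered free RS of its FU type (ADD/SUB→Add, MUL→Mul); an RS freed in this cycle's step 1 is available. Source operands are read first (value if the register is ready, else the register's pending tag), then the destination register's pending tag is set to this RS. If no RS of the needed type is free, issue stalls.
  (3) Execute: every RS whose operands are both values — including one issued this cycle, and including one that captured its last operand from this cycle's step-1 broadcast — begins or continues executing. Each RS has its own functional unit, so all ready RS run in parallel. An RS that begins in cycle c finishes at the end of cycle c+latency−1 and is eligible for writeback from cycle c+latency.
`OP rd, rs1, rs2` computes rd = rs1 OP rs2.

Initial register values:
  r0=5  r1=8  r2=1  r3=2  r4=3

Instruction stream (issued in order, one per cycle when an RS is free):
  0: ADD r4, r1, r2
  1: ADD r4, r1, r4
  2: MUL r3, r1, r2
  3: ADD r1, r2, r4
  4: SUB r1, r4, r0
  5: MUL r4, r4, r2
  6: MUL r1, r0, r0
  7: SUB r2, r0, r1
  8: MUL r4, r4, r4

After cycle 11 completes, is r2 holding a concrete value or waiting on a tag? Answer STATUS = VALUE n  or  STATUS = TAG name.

c1: issue ADD r4<-Add1 | r0:5,r1:8,r2:1,r3:2,r4:Add1
c2: issue ADD r4<-Add2 | r0:5,r1:8,r2:1,r3:2,r4:Add2
c3: issue MUL r3<-Mul1 | r0:5,r1:8,r2:1,r3:Mul1,r4:Add2
c4: CDB Add1=9; issue ADD r1<-Add1 | r0:5,r1:Add1,r2:1,r3:Mul1,r4:Add2
c5: issue SUB r1<-Add3 | r0:5,r1:Add3,r2:1,r3:Mul1,r4:Add2
c6: issue MUL r4<-Mul2 | r0:5,r1:Add3,r2:1,r3:Mul1,r4:Mul2
c7: CDB Add2=17; stall | r0:5,r1:Add3,r2:1,r3:Mul1,r4:Mul2
c8: CDB Mul1=8; issue MUL r1<-Mul1 | r0:5,r1:Mul1,r2:1,r3:8,r4:Mul2
c9: issue SUB r2<-Add2 | r0:5,r1:Mul1,r2:Add2,r3:8,r4:Mul2
c10: CDB Add1=18; stall | r0:5,r1:Mul1,r2:Add2,r3:8,r4:Mul2
c11: CDB Add3=12; stall | r0:5,r1:Mul1,r2:Add2,r3:8,r4:Mul2

STATUS = TAG Add2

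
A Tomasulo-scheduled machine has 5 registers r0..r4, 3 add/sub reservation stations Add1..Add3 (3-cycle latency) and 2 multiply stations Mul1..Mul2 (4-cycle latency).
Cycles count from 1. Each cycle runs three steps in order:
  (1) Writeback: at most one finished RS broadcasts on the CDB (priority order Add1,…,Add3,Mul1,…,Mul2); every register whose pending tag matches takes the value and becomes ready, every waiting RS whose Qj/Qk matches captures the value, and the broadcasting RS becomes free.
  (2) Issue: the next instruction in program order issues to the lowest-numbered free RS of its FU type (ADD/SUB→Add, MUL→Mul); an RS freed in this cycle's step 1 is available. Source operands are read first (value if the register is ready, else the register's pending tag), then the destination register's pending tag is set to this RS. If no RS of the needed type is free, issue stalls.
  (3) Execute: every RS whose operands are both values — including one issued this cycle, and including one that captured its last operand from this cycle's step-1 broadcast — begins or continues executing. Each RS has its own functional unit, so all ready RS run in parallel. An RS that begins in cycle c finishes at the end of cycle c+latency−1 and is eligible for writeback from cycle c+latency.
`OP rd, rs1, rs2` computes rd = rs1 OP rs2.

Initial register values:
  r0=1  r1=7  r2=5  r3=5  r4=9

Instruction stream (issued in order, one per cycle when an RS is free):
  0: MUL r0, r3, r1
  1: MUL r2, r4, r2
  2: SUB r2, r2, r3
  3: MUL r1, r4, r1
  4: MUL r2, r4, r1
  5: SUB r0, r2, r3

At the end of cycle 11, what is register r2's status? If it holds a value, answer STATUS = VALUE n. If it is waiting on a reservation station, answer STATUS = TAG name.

cycle 1: issue MUL r0<-Mul1 // r0:Mul1,r1:7,r2:5,r3:5,r4:9
cycle 2: issue MUL r2<-Mul2 // r0:Mul1,r1:7,r2:Mul2,r3:5,r4:9
cycle 3: issue SUB r2<-Add1 // r0:Mul1,r1:7,r2:Add1,r3:5,r4:9
cycle 4: stall // r0:Mul1,r1:7,r2:Add1,r3:5,r4:9
cycle 5: CDB Mul1=35; issue MUL r1<-Mul1 // r0:35,r1:Mul1,r2:Add1,r3:5,r4:9
cycle 6: CDB Mul2=45; issue MUL r2<-Mul2 // r0:35,r1:Mul1,r2:Mul2,r3:5,r4:9
cycle 7: issue SUB r0<-Add2 // r0:Add2,r1:Mul1,r2:Mul2,r3:5,r4:9
cycle 8: - // r0:Add2,r1:Mul1,r2:Mul2,r3:5,r4:9
cycle 9: CDB Add1=40 // r0:Add2,r1:Mul1,r2:Mul2,r3:5,r4:9
cycle 10: CDB Mul1=63 // r0:Add2,r1:63,r2:Mul2,r3:5,r4:9
cycle 11: - // r0:Add2,r1:63,r2:Mul2,r3:5,r4:9

STATUS = TAG Mul2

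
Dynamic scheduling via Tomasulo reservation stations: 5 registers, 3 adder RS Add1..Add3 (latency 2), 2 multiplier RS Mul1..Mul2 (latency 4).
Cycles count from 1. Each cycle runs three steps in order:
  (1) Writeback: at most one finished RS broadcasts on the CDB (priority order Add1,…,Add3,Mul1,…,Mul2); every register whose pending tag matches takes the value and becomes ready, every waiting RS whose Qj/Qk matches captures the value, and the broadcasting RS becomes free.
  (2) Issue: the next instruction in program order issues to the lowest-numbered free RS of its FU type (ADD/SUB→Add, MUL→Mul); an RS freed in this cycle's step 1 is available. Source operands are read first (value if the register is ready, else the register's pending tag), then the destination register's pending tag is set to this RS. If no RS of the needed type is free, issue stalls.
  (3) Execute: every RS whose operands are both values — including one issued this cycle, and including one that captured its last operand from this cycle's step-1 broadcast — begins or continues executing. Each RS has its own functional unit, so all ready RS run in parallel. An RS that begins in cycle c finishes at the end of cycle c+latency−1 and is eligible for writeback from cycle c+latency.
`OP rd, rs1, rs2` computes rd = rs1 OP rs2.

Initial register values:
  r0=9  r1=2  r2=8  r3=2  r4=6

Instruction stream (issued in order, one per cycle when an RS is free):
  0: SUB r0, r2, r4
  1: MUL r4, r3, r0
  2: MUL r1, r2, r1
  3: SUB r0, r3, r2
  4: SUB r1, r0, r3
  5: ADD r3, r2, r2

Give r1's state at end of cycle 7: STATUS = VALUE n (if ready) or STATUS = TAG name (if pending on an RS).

STATUS = TAG Add2

cycle 1: issue SUB r0<-Add1 // r0:Add1,r1:2,r2:8,r3:2,r4:6
cycle 2: issue MUL r4<-Mul1 // r0:Add1,r1:2,r2:8,r3:2,r4:Mul1
cycle 3: CDB Add1=2; issue MUL r1<-Mul2 // r0:2,r1:Mul2,r2:8,r3:2,r4:Mul1
cycle 4: issue SUB r0<-Add1 // r0:Add1,r1:Mul2,r2:8,r3:2,r4:Mul1
cycle 5: issue SUB r1<-Add2 // r0:Add1,r1:Add2,r2:8,r3:2,r4:Mul1
cycle 6: CDB Add1=-6; issue ADD r3<-Add1 // r0:-6,r1:Add2,r2:8,r3:Add1,r4:Mul1
cycle 7: CDB Mul1=4 // r0:-6,r1:Add2,r2:8,r3:Add1,r4:4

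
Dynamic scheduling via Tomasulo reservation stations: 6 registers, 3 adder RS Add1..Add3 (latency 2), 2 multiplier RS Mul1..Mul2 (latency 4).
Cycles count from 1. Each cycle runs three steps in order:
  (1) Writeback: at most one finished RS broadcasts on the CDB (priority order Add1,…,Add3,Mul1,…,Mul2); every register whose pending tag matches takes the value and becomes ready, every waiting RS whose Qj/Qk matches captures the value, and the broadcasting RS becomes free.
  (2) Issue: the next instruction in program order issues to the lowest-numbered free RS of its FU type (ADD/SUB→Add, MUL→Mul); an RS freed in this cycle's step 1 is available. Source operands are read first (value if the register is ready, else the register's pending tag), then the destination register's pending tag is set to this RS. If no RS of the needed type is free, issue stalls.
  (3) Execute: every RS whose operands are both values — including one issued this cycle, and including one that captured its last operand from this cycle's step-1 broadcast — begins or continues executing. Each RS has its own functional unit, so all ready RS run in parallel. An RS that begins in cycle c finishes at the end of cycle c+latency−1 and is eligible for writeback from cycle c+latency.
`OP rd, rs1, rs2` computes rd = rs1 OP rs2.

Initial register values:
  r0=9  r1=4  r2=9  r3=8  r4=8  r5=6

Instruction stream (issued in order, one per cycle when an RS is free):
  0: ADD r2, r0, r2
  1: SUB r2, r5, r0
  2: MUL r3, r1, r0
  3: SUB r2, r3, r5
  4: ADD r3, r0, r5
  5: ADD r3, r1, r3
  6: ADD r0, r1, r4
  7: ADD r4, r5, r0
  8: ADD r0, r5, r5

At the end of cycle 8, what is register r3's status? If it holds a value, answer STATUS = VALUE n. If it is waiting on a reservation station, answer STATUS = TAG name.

STATUS = TAG Add3

cycle 1: issue ADD r2<-Add1 // r0:9,r1:4,r2:Add1,r3:8,r4:8,r5:6
cycle 2: issue SUB r2<-Add2 // r0:9,r1:4,r2:Add2,r3:8,r4:8,r5:6
cycle 3: CDB Add1=18; issue MUL r3<-Mul1 // r0:9,r1:4,r2:Add2,r3:Mul1,r4:8,r5:6
cycle 4: CDB Add2=-3; issue SUB r2<-Add1 // r0:9,r1:4,r2:Add1,r3:Mul1,r4:8,r5:6
cycle 5: issue ADD r3<-Add2 // r0:9,r1:4,r2:Add1,r3:Add2,r4:8,r5:6
cycle 6: issue ADD r3<-Add3 // r0:9,r1:4,r2:Add1,r3:Add3,r4:8,r5:6
cycle 7: CDB Add2=15; issue ADD r0<-Add2 // r0:Add2,r1:4,r2:Add1,r3:Add3,r4:8,r5:6
cycle 8: CDB Mul1=36; stall // r0:Add2,r1:4,r2:Add1,r3:Add3,r4:8,r5:6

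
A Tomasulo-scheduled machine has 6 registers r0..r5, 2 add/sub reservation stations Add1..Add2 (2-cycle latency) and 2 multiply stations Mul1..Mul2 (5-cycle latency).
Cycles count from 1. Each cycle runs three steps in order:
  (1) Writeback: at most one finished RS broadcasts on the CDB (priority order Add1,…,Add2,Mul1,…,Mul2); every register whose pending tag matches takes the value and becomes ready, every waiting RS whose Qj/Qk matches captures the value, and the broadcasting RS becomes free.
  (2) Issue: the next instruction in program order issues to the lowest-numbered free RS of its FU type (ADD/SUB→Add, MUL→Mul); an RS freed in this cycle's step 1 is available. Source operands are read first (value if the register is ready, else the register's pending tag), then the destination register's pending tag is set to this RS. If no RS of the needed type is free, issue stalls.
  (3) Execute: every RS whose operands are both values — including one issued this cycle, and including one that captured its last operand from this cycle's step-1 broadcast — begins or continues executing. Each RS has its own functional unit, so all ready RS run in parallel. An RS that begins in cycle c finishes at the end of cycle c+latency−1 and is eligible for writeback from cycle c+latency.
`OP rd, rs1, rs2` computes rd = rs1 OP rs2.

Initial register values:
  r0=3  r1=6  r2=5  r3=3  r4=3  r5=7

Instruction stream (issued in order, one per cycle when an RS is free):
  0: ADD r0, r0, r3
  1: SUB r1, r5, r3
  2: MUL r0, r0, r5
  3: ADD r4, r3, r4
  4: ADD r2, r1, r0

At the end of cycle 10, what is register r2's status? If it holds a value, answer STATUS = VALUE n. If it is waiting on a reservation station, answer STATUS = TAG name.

STATUS = VALUE 46

  c1: issue ADD r0<-Add1  regs: r0:Add1,r1:6,r2:5,r3:3,r4:3,r5:7
  c2: issue SUB r1<-Add2  regs: r0:Add1,r1:Add2,r2:5,r3:3,r4:3,r5:7
  c3: CDB Add1=6; issue MUL r0<-Mul1  regs: r0:Mul1,r1:Add2,r2:5,r3:3,r4:3,r5:7
  c4: CDB Add2=4; issue ADD r4<-Add1  regs: r0:Mul1,r1:4,r2:5,r3:3,r4:Add1,r5:7
  c5: issue ADD r2<-Add2  regs: r0:Mul1,r1:4,r2:Add2,r3:3,r4:Add1,r5:7
  c6: CDB Add1=6  regs: r0:Mul1,r1:4,r2:Add2,r3:3,r4:6,r5:7
  c7: -  regs: r0:Mul1,r1:4,r2:Add2,r3:3,r4:6,r5:7
  c8: CDB Mul1=42  regs: r0:42,r1:4,r2:Add2,r3:3,r4:6,r5:7
  c9: -  regs: r0:42,r1:4,r2:Add2,r3:3,r4:6,r5:7
  c10: CDB Add2=46  regs: r0:42,r1:4,r2:46,r3:3,r4:6,r5:7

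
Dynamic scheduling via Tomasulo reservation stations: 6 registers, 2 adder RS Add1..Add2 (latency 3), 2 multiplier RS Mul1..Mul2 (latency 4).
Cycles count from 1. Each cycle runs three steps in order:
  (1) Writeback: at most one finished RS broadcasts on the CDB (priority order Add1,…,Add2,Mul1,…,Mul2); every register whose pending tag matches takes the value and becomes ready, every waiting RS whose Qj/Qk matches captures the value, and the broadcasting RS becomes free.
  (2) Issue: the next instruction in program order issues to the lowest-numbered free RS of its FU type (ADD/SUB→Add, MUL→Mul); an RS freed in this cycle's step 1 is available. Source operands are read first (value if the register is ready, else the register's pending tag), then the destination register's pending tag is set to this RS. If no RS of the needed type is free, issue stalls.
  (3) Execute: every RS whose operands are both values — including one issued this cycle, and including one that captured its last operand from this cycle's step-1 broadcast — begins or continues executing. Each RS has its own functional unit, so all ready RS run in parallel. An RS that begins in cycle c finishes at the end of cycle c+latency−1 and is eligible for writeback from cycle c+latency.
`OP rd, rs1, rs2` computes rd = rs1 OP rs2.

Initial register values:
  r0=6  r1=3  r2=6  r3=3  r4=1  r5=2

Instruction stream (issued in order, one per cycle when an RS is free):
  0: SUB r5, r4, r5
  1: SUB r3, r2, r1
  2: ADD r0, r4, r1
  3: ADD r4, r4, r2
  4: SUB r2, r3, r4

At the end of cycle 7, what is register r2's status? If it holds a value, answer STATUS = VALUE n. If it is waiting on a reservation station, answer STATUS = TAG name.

cycle 1: issue SUB r5<-Add1 // r0:6,r1:3,r2:6,r3:3,r4:1,r5:Add1
cycle 2: issue SUB r3<-Add2 // r0:6,r1:3,r2:6,r3:Add2,r4:1,r5:Add1
cycle 3: stall // r0:6,r1:3,r2:6,r3:Add2,r4:1,r5:Add1
cycle 4: CDB Add1=-1; issue ADD r0<-Add1 // r0:Add1,r1:3,r2:6,r3:Add2,r4:1,r5:-1
cycle 5: CDB Add2=3; issue ADD r4<-Add2 // r0:Add1,r1:3,r2:6,r3:3,r4:Add2,r5:-1
cycle 6: stall // r0:Add1,r1:3,r2:6,r3:3,r4:Add2,r5:-1
cycle 7: CDB Add1=4; issue SUB r2<-Add1 // r0:4,r1:3,r2:Add1,r3:3,r4:Add2,r5:-1

STATUS = TAG Add1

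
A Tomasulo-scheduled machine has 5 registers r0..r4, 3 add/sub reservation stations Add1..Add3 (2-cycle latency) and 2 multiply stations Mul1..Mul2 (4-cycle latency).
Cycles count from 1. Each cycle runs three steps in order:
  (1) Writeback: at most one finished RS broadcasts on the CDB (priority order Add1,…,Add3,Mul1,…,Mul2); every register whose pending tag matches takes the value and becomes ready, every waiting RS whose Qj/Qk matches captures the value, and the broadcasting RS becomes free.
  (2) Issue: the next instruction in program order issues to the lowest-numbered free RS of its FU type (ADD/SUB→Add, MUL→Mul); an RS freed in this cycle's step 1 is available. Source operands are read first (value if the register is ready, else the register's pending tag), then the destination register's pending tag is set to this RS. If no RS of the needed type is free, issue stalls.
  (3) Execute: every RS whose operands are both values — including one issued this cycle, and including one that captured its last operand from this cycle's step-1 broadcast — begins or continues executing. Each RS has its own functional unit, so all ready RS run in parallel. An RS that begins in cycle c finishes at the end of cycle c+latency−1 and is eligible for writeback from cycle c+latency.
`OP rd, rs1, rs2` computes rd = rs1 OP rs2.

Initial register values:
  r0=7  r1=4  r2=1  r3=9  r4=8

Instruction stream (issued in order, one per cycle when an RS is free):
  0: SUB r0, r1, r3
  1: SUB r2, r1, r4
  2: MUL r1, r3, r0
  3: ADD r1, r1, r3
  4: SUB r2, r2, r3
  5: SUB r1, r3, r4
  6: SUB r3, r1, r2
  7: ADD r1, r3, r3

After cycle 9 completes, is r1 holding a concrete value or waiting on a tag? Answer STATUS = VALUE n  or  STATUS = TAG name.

STATUS = TAG Add3

cycle 1: issue SUB r0<-Add1 // r0:Add1,r1:4,r2:1,r3:9,r4:8
cycle 2: issue SUB r2<-Add2 // r0:Add1,r1:4,r2:Add2,r3:9,r4:8
cycle 3: CDB Add1=-5; issue MUL r1<-Mul1 // r0:-5,r1:Mul1,r2:Add2,r3:9,r4:8
cycle 4: CDB Add2=-4; issue ADD r1<-Add1 // r0:-5,r1:Add1,r2:-4,r3:9,r4:8
cycle 5: issue SUB r2<-Add2 // r0:-5,r1:Add1,r2:Add2,r3:9,r4:8
cycle 6: issue SUB r1<-Add3 // r0:-5,r1:Add3,r2:Add2,r3:9,r4:8
cycle 7: CDB Add2=-13; issue SUB r3<-Add2 // r0:-5,r1:Add3,r2:-13,r3:Add2,r4:8
cycle 8: CDB Add3=1; issue ADD r1<-Add3 // r0:-5,r1:Add3,r2:-13,r3:Add2,r4:8
cycle 9: CDB Mul1=-45 // r0:-5,r1:Add3,r2:-13,r3:Add2,r4:8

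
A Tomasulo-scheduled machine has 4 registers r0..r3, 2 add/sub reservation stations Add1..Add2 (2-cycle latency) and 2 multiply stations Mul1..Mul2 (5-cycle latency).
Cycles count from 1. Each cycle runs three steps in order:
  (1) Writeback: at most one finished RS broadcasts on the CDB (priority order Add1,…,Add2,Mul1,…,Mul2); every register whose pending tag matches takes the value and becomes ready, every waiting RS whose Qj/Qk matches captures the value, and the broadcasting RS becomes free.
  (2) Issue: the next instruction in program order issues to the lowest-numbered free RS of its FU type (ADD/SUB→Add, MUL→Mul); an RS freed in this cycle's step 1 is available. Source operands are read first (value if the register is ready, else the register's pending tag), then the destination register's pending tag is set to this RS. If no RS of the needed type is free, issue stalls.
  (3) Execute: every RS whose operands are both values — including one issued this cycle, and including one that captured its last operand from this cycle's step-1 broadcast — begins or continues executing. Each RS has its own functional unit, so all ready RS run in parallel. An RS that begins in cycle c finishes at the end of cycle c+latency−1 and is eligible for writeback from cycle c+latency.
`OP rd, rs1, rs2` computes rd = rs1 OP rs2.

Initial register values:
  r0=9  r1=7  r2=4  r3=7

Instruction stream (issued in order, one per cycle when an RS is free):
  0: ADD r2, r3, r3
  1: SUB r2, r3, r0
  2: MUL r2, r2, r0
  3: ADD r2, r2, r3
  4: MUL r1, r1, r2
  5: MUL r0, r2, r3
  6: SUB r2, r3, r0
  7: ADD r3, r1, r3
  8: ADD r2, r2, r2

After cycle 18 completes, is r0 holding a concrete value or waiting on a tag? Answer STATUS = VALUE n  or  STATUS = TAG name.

STATUS = VALUE -77

cycle 1: issue ADD r2<-Add1 // r0:9,r1:7,r2:Add1,r3:7
cycle 2: issue SUB r2<-Add2 // r0:9,r1:7,r2:Add2,r3:7
cycle 3: CDB Add1=14; issue MUL r2<-Mul1 // r0:9,r1:7,r2:Mul1,r3:7
cycle 4: CDB Add2=-2; issue ADD r2<-Add1 // r0:9,r1:7,r2:Add1,r3:7
cycle 5: issue MUL r1<-Mul2 // r0:9,r1:Mul2,r2:Add1,r3:7
cycle 6: stall // r0:9,r1:Mul2,r2:Add1,r3:7
cycle 7: stall // r0:9,r1:Mul2,r2:Add1,r3:7
cycle 8: stall // r0:9,r1:Mul2,r2:Add1,r3:7
cycle 9: CDB Mul1=-18; issue MUL r0<-Mul1 // r0:Mul1,r1:Mul2,r2:Add1,r3:7
cycle 10: issue SUB r2<-Add2 // r0:Mul1,r1:Mul2,r2:Add2,r3:7
cycle 11: CDB Add1=-11; issue ADD r3<-Add1 // r0:Mul1,r1:Mul2,r2:Add2,r3:Add1
cycle 12: stall // r0:Mul1,r1:Mul2,r2:Add2,r3:Add1
cycle 13: stall // r0:Mul1,r1:Mul2,r2:Add2,r3:Add1
cycle 14: stall // r0:Mul1,r1:Mul2,r2:Add2,r3:Add1
cycle 15: stall // r0:Mul1,r1:Mul2,r2:Add2,r3:Add1
cycle 16: CDB Mul1=-77; stall // r0:-77,r1:Mul2,r2:Add2,r3:Add1
cycle 17: CDB Mul2=-77; stall // r0:-77,r1:-77,r2:Add2,r3:Add1
cycle 18: CDB Add2=84; issue ADD r2<-Add2 // r0:-77,r1:-77,r2:Add2,r3:Add1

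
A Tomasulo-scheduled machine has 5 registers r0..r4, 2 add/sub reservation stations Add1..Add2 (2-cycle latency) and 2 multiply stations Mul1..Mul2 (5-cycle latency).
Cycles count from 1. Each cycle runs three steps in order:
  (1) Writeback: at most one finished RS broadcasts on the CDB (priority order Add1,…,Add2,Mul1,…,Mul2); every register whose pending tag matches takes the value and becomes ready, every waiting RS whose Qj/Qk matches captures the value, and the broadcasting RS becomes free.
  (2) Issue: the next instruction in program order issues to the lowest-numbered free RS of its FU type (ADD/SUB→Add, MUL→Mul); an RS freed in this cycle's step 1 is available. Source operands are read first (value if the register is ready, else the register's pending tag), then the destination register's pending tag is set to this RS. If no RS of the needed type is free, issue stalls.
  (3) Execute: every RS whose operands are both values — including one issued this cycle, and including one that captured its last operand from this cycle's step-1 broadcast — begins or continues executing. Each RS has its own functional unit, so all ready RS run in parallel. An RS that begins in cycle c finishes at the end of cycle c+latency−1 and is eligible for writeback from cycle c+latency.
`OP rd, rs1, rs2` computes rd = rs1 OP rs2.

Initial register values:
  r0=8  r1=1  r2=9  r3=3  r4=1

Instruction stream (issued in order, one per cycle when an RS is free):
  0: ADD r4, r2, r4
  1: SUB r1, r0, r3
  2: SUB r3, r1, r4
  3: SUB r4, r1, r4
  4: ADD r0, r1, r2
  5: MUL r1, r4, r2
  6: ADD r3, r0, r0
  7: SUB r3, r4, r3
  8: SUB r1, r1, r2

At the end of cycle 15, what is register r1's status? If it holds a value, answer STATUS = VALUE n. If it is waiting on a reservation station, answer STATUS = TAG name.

  c1: issue ADD r4<-Add1  regs: r0:8,r1:1,r2:9,r3:3,r4:Add1
  c2: issue SUB r1<-Add2  regs: r0:8,r1:Add2,r2:9,r3:3,r4:Add1
  c3: CDB Add1=10; issue SUB r3<-Add1  regs: r0:8,r1:Add2,r2:9,r3:Add1,r4:10
  c4: CDB Add2=5; issue SUB r4<-Add2  regs: r0:8,r1:5,r2:9,r3:Add1,r4:Add2
  c5: stall  regs: r0:8,r1:5,r2:9,r3:Add1,r4:Add2
  c6: CDB Add1=-5; issue ADD r0<-Add1  regs: r0:Add1,r1:5,r2:9,r3:-5,r4:Add2
  c7: CDB Add2=-5; issue MUL r1<-Mul1  regs: r0:Add1,r1:Mul1,r2:9,r3:-5,r4:-5
  c8: CDB Add1=14; issue ADD r3<-Add1  regs: r0:14,r1:Mul1,r2:9,r3:Add1,r4:-5
  c9: issue SUB r3<-Add2  regs: r0:14,r1:Mul1,r2:9,r3:Add2,r4:-5
  c10: CDB Add1=28; issue SUB r1<-Add1  regs: r0:14,r1:Add1,r2:9,r3:Add2,r4:-5
  c11: -  regs: r0:14,r1:Add1,r2:9,r3:Add2,r4:-5
  c12: CDB Add2=-33  regs: r0:14,r1:Add1,r2:9,r3:-33,r4:-5
  c13: CDB Mul1=-45  regs: r0:14,r1:Add1,r2:9,r3:-33,r4:-5
  c14: -  regs: r0:14,r1:Add1,r2:9,r3:-33,r4:-5
  c15: CDB Add1=-54  regs: r0:14,r1:-54,r2:9,r3:-33,r4:-5

STATUS = VALUE -54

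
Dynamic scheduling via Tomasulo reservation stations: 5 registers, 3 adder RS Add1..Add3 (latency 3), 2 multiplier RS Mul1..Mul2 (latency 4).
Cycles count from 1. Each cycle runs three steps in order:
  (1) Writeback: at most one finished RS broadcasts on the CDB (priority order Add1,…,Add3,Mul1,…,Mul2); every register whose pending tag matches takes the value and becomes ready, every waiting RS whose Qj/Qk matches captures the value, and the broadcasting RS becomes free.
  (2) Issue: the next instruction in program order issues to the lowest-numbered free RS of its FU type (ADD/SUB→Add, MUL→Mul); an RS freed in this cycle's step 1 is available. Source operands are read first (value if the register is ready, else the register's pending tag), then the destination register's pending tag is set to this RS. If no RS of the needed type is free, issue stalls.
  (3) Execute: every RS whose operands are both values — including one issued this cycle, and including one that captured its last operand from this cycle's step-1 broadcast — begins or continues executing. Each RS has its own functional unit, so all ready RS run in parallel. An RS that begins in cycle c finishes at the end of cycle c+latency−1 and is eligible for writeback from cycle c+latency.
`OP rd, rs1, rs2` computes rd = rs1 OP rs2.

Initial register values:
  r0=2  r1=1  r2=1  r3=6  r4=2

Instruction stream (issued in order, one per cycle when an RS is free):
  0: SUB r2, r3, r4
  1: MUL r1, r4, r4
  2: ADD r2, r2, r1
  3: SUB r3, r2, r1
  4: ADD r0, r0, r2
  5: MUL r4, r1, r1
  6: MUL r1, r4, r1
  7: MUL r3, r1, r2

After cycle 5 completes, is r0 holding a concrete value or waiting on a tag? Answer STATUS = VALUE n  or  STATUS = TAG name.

STATUS = TAG Add3

  c1: issue SUB r2<-Add1  regs: r0:2,r1:1,r2:Add1,r3:6,r4:2
  c2: issue MUL r1<-Mul1  regs: r0:2,r1:Mul1,r2:Add1,r3:6,r4:2
  c3: issue ADD r2<-Add2  regs: r0:2,r1:Mul1,r2:Add2,r3:6,r4:2
  c4: CDB Add1=4; issue SUB r3<-Add1  regs: r0:2,r1:Mul1,r2:Add2,r3:Add1,r4:2
  c5: issue ADD r0<-Add3  regs: r0:Add3,r1:Mul1,r2:Add2,r3:Add1,r4:2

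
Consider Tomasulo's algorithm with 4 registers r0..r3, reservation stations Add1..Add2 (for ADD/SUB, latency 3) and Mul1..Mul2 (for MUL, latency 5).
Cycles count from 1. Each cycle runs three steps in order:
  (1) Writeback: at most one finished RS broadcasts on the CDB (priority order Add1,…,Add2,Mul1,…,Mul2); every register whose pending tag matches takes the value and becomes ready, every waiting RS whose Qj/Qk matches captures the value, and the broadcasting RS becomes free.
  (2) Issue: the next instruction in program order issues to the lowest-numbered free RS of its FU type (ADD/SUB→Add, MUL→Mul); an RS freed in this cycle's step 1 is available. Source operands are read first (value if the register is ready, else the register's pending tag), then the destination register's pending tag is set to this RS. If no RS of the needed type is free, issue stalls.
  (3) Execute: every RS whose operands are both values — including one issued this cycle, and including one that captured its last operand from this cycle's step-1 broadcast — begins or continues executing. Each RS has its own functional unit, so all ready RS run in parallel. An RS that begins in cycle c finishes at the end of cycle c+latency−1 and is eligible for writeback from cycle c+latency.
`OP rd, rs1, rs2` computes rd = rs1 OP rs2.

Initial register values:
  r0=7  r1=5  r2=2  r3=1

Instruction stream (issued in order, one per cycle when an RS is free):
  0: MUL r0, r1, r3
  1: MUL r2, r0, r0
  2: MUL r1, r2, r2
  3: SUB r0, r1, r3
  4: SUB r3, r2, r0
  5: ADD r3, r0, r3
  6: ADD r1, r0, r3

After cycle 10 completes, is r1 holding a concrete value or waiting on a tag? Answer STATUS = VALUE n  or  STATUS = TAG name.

cycle 1: issue MUL r0<-Mul1 // r0:Mul1,r1:5,r2:2,r3:1
cycle 2: issue MUL r2<-Mul2 // r0:Mul1,r1:5,r2:Mul2,r3:1
cycle 3: stall // r0:Mul1,r1:5,r2:Mul2,r3:1
cycle 4: stall // r0:Mul1,r1:5,r2:Mul2,r3:1
cycle 5: stall // r0:Mul1,r1:5,r2:Mul2,r3:1
cycle 6: CDB Mul1=5; issue MUL r1<-Mul1 // r0:5,r1:Mul1,r2:Mul2,r3:1
cycle 7: issue SUB r0<-Add1 // r0:Add1,r1:Mul1,r2:Mul2,r3:1
cycle 8: issue SUB r3<-Add2 // r0:Add1,r1:Mul1,r2:Mul2,r3:Add2
cycle 9: stall // r0:Add1,r1:Mul1,r2:Mul2,r3:Add2
cycle 10: stall // r0:Add1,r1:Mul1,r2:Mul2,r3:Add2

STATUS = TAG Mul1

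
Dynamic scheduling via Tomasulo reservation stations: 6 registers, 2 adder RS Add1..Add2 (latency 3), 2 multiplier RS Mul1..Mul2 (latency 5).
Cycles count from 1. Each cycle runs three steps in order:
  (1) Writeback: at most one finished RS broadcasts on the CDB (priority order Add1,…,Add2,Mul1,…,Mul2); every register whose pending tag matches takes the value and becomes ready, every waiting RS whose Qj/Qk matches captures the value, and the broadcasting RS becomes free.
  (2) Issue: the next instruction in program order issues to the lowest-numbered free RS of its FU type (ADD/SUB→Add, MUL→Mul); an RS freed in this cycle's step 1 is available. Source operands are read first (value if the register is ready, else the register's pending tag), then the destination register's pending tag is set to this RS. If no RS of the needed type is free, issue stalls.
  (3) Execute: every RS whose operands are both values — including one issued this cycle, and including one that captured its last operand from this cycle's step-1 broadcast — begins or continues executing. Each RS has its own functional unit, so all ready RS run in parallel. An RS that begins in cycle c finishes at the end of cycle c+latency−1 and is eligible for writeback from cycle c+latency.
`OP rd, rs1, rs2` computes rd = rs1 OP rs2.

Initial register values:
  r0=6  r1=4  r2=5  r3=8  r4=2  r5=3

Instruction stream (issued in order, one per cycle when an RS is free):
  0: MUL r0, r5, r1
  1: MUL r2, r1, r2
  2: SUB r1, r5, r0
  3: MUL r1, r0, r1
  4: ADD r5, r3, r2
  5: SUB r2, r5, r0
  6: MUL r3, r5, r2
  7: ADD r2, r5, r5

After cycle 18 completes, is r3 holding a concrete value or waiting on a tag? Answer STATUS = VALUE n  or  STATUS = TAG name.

STATUS = VALUE 448

c1: issue MUL r0<-Mul1 | r0:Mul1,r1:4,r2:5,r3:8,r4:2,r5:3
c2: issue MUL r2<-Mul2 | r0:Mul1,r1:4,r2:Mul2,r3:8,r4:2,r5:3
c3: issue SUB r1<-Add1 | r0:Mul1,r1:Add1,r2:Mul2,r3:8,r4:2,r5:3
c4: stall | r0:Mul1,r1:Add1,r2:Mul2,r3:8,r4:2,r5:3
c5: stall | r0:Mul1,r1:Add1,r2:Mul2,r3:8,r4:2,r5:3
c6: CDB Mul1=12; issue MUL r1<-Mul1 | r0:12,r1:Mul1,r2:Mul2,r3:8,r4:2,r5:3
c7: CDB Mul2=20; issue ADD r5<-Add2 | r0:12,r1:Mul1,r2:20,r3:8,r4:2,r5:Add2
c8: stall | r0:12,r1:Mul1,r2:20,r3:8,r4:2,r5:Add2
c9: CDB Add1=-9; issue SUB r2<-Add1 | r0:12,r1:Mul1,r2:Add1,r3:8,r4:2,r5:Add2
c10: CDB Add2=28; issue MUL r3<-Mul2 | r0:12,r1:Mul1,r2:Add1,r3:Mul2,r4:2,r5:28
c11: issue ADD r2<-Add2 | r0:12,r1:Mul1,r2:Add2,r3:Mul2,r4:2,r5:28
c12: - | r0:12,r1:Mul1,r2:Add2,r3:Mul2,r4:2,r5:28
c13: CDB Add1=16 | r0:12,r1:Mul1,r2:Add2,r3:Mul2,r4:2,r5:28
c14: CDB Add2=56 | r0:12,r1:Mul1,r2:56,r3:Mul2,r4:2,r5:28
c15: CDB Mul1=-108 | r0:12,r1:-108,r2:56,r3:Mul2,r4:2,r5:28
c16: - | r0:12,r1:-108,r2:56,r3:Mul2,r4:2,r5:28
c17: - | r0:12,r1:-108,r2:56,r3:Mul2,r4:2,r5:28
c18: CDB Mul2=448 | r0:12,r1:-108,r2:56,r3:448,r4:2,r5:28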